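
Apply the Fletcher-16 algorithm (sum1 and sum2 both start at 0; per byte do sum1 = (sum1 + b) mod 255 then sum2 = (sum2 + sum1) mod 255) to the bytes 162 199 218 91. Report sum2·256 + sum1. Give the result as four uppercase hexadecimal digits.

Running sums (mod 255):
  after byte 0 (162): sum1=162, sum2=162
  after byte 1 (199): sum1=106, sum2=13
  after byte 2 (218): sum1=69, sum2=82
  after byte 3 (91): sum1=160, sum2=242
Checksum = sum2·256 + sum1 = 242·256 + 160 = 62112 = 0xF2A0.

F2A0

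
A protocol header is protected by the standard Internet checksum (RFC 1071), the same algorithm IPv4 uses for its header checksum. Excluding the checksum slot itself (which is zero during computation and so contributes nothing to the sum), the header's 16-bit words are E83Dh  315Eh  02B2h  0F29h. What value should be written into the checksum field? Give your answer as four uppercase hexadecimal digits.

One's-complement addition (fold any carry out of bit 15 back into bit 0):
  0xE83D + 0x315E = 0x1199B → wrap carry → 0x199C
  0x199C + 0x02B2 = 0x01C4E
  0x1C4E + 0x0F29 = 0x02B77
One's-complement sum = 0x2B77.
Checksum = ~0x2B77 & 0xFFFF = 0xD488.

D488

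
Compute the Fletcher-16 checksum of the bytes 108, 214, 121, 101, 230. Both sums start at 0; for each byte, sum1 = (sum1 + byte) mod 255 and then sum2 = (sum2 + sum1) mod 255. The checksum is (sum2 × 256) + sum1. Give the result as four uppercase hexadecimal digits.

Running sums (mod 255):
  after byte 0 (108): sum1=108, sum2=108
  after byte 1 (214): sum1=67, sum2=175
  after byte 2 (121): sum1=188, sum2=108
  after byte 3 (101): sum1=34, sum2=142
  after byte 4 (230): sum1=9, sum2=151
Checksum = sum2·256 + sum1 = 151·256 + 9 = 38665 = 0x9709.

9709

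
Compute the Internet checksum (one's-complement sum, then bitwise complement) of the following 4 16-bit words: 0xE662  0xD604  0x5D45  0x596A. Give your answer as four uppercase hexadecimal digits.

One's-complement addition (fold any carry out of bit 15 back into bit 0):
  0xE662 + 0xD604 = 0x1BC66 → wrap carry → 0xBC67
  0xBC67 + 0x5D45 = 0x119AC → wrap carry → 0x19AD
  0x19AD + 0x596A = 0x07317
One's-complement sum = 0x7317.
Checksum = ~0x7317 & 0xFFFF = 0x8CE8.

8CE8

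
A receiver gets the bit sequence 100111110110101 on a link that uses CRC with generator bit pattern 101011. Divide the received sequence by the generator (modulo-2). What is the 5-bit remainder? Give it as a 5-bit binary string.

Modulo-2 division of 100111110110101 by 101011:
  pos 0: 100111 XOR 101011 = 001100
  pos 2: 110011 XOR 101011 = 011000
  pos 3: 110000 XOR 101011 = 011011
  pos 4: 110111 XOR 101011 = 011100
  pos 5: 111001 XOR 101011 = 010010
  pos 6: 100100 XOR 101011 = 001111
  pos 8: 111110 XOR 101011 = 010101
  pos 9: 101011 XOR 101011 = 000000
Remainder = 00000 (zero — the frame passes the CRC check).

00000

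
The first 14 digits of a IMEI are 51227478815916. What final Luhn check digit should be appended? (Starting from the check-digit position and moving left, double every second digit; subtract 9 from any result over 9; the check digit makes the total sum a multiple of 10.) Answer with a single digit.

Partial digits right→left: 6 1 9 5 1 8 8 7 4 7 2 2 1 5
Double every second digit counting from the check-digit position (so the 1st, 3rd, 5th, ... of the partial from the right).
  doubled (with −9 where >9): 3 9 2 7 8 4 2 → sum 35
  kept as-is: 1 5 8 7 7 2 5 → sum 35
Total = 35 + 35 = 70.
Check digit = (10 − (70 mod 10)) mod 10 = 0.

0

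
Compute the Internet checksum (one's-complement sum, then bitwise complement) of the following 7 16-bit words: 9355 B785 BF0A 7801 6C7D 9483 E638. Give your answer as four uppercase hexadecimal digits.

96DE

One's-complement addition (fold any carry out of bit 15 back into bit 0):
  0x9355 + 0xB785 = 0x14ADA → wrap carry → 0x4ADB
  0x4ADB + 0xBF0A = 0x109E5 → wrap carry → 0x09E6
  0x09E6 + 0x7801 = 0x081E7
  0x81E7 + 0x6C7D = 0x0EE64
  0xEE64 + 0x9483 = 0x182E7 → wrap carry → 0x82E8
  0x82E8 + 0xE638 = 0x16920 → wrap carry → 0x6921
One's-complement sum = 0x6921.
Checksum = ~0x6921 & 0xFFFF = 0x96DE.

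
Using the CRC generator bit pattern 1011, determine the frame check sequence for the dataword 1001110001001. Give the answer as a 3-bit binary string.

110

Append 3 zeros: 1001110001001000. Divide by 1011 (XOR where the leading bit is 1):
  pos 0: 1001 XOR 1011 = 0010
  pos 2: 1011 XOR 1011 = 0000
  pos 9: 1001 XOR 1011 = 0010
  pos 11: 1000 XOR 1011 = 0011
Remainder (last 3 bits) = 110. This is the CRC / FCS.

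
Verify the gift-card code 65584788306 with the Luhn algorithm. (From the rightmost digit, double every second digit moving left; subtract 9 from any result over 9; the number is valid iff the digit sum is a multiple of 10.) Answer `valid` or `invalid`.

From the right, keep odd positions and double even positions (subtract 9 from any doubled value over 9):
  doubled (positions 2,4,...): 0 7 5 7 1 → sum 20
  kept (positions 1,3,...): 6 3 8 4 5 6 → sum 32
Total = 52.
52 mod 10 = 2, so the number is invalid.

invalid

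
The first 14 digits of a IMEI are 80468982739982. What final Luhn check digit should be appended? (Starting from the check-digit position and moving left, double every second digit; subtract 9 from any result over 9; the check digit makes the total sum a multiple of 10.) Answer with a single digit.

3

Partial digits right→left: 2 8 9 9 3 7 2 8 9 8 6 4 0 8
Double every second digit counting from the check-digit position (so the 1st, 3rd, 5th, ... of the partial from the right).
  doubled (with −9 where >9): 4 9 6 4 9 3 0 → sum 35
  kept as-is: 8 9 7 8 8 4 8 → sum 52
Total = 35 + 52 = 87.
Check digit = (10 − (87 mod 10)) mod 10 = 3.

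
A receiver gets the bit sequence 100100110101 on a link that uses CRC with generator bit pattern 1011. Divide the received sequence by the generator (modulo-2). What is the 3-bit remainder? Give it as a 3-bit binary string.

000

Modulo-2 division of 100100110101 by 1011:
  pos 0: 1001 XOR 1011 = 0010
  pos 2: 1000 XOR 1011 = 0011
  pos 4: 1111 XOR 1011 = 0100
  pos 5: 1000 XOR 1011 = 0011
  pos 7: 1110 XOR 1011 = 0101
  pos 8: 1011 XOR 1011 = 0000
Remainder = 000 (zero — the frame passes the CRC check).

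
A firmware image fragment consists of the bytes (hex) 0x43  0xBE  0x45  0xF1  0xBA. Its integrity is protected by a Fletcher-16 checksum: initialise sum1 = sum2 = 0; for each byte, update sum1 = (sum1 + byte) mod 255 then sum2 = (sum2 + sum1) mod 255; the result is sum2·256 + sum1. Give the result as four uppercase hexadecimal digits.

B9F3

Running sums (mod 255):
  after byte 0 (0x43): sum1=67, sum2=67
  after byte 1 (0xBE): sum1=2, sum2=69
  after byte 2 (0x45): sum1=71, sum2=140
  after byte 3 (0xF1): sum1=57, sum2=197
  after byte 4 (0xBA): sum1=243, sum2=185
Checksum = sum2·256 + sum1 = 185·256 + 243 = 47603 = 0xB9F3.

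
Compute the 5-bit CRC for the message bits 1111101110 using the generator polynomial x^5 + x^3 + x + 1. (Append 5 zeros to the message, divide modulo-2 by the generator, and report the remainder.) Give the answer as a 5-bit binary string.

10001

Append 5 zeros: 111110111000000. Divide by 101011 (XOR where the leading bit is 1):
  pos 0: 111110 XOR 101011 = 010101
  pos 1: 101011 XOR 101011 = 000000
  pos 7: 110000 XOR 101011 = 011011
  pos 8: 110110 XOR 101011 = 011101
  pos 9: 111010 XOR 101011 = 010001
Remainder (last 5 bits) = 10001. This is the CRC / FCS.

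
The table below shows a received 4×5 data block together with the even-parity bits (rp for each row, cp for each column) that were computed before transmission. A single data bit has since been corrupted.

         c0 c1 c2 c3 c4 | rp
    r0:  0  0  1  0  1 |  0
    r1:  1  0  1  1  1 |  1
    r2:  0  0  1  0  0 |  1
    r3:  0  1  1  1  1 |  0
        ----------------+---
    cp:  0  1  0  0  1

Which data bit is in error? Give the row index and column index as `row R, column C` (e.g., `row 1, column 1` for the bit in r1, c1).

row 1, column 0

Recompute each row's even parity and compare to rp:
  r0: data parity 0, sent rp 0 → ok
  r1: data parity 0, sent rp 1 → mismatch
  r2: data parity 1, sent rp 1 → ok
  r3: data parity 0, sent rp 0 → ok
Recompute each column's even parity and compare to cp:
  c0: data parity 1, sent cp 0 → mismatch
  c1: data parity 1, sent cp 1 → ok
  c2: data parity 0, sent cp 0 → ok
  c3: data parity 0, sent cp 0 → ok
  c4: data parity 1, sent cp 1 → ok
Exactly one row (r1) and one column (c0) fail → the flipped bit is at their intersection.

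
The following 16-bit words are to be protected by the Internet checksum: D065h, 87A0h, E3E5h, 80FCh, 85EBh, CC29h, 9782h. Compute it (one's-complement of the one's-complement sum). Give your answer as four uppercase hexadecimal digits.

One's-complement addition (fold any carry out of bit 15 back into bit 0):
  0xD065 + 0x87A0 = 0x15805 → wrap carry → 0x5806
  0x5806 + 0xE3E5 = 0x13BEB → wrap carry → 0x3BEC
  0x3BEC + 0x80FC = 0x0BCE8
  0xBCE8 + 0x85EB = 0x142D3 → wrap carry → 0x42D4
  0x42D4 + 0xCC29 = 0x10EFD → wrap carry → 0x0EFE
  0x0EFE + 0x9782 = 0x0A680
One's-complement sum = 0xA680.
Checksum = ~0xA680 & 0xFFFF = 0x597F.

597F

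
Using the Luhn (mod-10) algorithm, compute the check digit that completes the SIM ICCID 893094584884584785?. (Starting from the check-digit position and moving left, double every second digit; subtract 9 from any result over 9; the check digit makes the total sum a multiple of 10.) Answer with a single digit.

Partial digits right→left: 5 8 7 4 8 5 4 8 8 4 8 5 4 9 0 3 9 8
Double every second digit counting from the check-digit position (so the 1st, 3rd, 5th, ... of the partial from the right).
  doubled (with −9 where >9): 1 5 7 8 7 7 8 0 9 → sum 52
  kept as-is: 8 4 5 8 4 5 9 3 8 → sum 54
Total = 52 + 54 = 106.
Check digit = (10 − (106 mod 10)) mod 10 = 4.

4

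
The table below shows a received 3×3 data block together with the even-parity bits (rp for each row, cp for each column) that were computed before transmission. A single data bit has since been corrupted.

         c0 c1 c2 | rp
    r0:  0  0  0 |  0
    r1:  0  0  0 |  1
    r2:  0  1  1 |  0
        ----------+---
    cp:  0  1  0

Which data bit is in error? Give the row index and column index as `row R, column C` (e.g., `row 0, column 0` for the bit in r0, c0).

row 1, column 2

Recompute each row's even parity and compare to rp:
  r0: data parity 0, sent rp 0 → ok
  r1: data parity 0, sent rp 1 → mismatch
  r2: data parity 0, sent rp 0 → ok
Recompute each column's even parity and compare to cp:
  c0: data parity 0, sent cp 0 → ok
  c1: data parity 1, sent cp 1 → ok
  c2: data parity 1, sent cp 0 → mismatch
Exactly one row (r1) and one column (c2) fail → the flipped bit is at their intersection.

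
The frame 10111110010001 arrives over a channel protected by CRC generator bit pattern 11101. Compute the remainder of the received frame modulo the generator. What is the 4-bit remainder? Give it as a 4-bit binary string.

Modulo-2 division of 10111110010001 by 11101:
  pos 0: 10111 XOR 11101 = 01010
  pos 1: 10101 XOR 11101 = 01000
  pos 2: 10001 XOR 11101 = 01100
  pos 3: 11000 XOR 11101 = 00101
  pos 5: 10101 XOR 11101 = 01000
  pos 6: 10000 XOR 11101 = 01101
  pos 7: 11010 XOR 11101 = 00111
  pos 9: 11101 XOR 11101 = 00000
Remainder = 0000 (zero — the frame passes the CRC check).

0000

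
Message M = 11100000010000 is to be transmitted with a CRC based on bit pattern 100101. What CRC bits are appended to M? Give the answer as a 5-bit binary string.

10001

Append 5 zeros: 1110000001000000000. Divide by 100101 (XOR where the leading bit is 1):
  pos 0: 111000 XOR 100101 = 011101
  pos 1: 111010 XOR 100101 = 011111
  pos 2: 111110 XOR 100101 = 011011
  pos 3: 110110 XOR 100101 = 010011
  pos 4: 100111 XOR 100101 = 000010
  pos 8: 100000 XOR 100101 = 000101
  pos 11: 101000 XOR 100101 = 001101
  pos 13: 110100 XOR 100101 = 010001
Remainder (last 5 bits) = 10001. This is the CRC / FCS.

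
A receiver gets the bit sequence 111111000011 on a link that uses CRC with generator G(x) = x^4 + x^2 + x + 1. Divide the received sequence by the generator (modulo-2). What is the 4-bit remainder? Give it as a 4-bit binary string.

0000

Modulo-2 division of 111111000011 by 10111:
  pos 0: 11111 XOR 10111 = 01000
  pos 1: 10001 XOR 10111 = 00110
  pos 3: 11000 XOR 10111 = 01111
  pos 4: 11110 XOR 10111 = 01001
  pos 5: 10010 XOR 10111 = 00101
  pos 7: 10111 XOR 10111 = 00000
Remainder = 0000 (zero — the frame passes the CRC check).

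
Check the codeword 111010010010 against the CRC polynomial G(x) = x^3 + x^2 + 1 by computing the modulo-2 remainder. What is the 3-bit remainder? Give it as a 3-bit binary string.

010

Modulo-2 division of 111010010010 by 1101:
  pos 0: 1110 XOR 1101 = 0011
  pos 2: 1110 XOR 1101 = 0011
  pos 4: 1101 XOR 1101 = 0000
Remainder = 010 (nonzero — an error is detected).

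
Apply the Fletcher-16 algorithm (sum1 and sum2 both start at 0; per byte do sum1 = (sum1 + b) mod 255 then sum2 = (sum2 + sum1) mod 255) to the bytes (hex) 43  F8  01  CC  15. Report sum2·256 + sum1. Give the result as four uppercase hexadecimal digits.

Running sums (mod 255):
  after byte 0 (43): sum1=67, sum2=67
  after byte 1 (F8): sum1=60, sum2=127
  after byte 2 (01): sum1=61, sum2=188
  after byte 3 (CC): sum1=10, sum2=198
  after byte 4 (15): sum1=31, sum2=229
Checksum = sum2·256 + sum1 = 229·256 + 31 = 58655 = 0xE51F.

E51F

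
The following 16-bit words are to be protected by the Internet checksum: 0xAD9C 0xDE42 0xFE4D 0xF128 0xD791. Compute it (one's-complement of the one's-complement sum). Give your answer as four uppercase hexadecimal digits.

One's-complement addition (fold any carry out of bit 15 back into bit 0):
  0xAD9C + 0xDE42 = 0x18BDE → wrap carry → 0x8BDF
  0x8BDF + 0xFE4D = 0x18A2C → wrap carry → 0x8A2D
  0x8A2D + 0xF128 = 0x17B55 → wrap carry → 0x7B56
  0x7B56 + 0xD791 = 0x152E7 → wrap carry → 0x52E8
One's-complement sum = 0x52E8.
Checksum = ~0x52E8 & 0xFFFF = 0xAD17.

AD17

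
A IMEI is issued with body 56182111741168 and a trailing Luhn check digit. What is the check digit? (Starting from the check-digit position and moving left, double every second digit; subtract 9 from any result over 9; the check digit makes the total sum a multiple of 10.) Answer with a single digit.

Partial digits right→left: 8 6 1 1 4 7 1 1 1 2 8 1 6 5
Double every second digit counting from the check-digit position (so the 1st, 3rd, 5th, ... of the partial from the right).
  doubled (with −9 where >9): 7 2 8 2 2 7 3 → sum 31
  kept as-is: 6 1 7 1 2 1 5 → sum 23
Total = 31 + 23 = 54.
Check digit = (10 − (54 mod 10)) mod 10 = 6.

6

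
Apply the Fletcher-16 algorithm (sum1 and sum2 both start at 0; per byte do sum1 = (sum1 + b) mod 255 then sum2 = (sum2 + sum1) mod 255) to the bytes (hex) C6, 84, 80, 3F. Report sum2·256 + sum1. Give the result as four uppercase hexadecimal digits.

Running sums (mod 255):
  after byte 0 (C6): sum1=198, sum2=198
  after byte 1 (84): sum1=75, sum2=18
  after byte 2 (80): sum1=203, sum2=221
  after byte 3 (3F): sum1=11, sum2=232
Checksum = sum2·256 + sum1 = 232·256 + 11 = 59403 = 0xE80B.

E80B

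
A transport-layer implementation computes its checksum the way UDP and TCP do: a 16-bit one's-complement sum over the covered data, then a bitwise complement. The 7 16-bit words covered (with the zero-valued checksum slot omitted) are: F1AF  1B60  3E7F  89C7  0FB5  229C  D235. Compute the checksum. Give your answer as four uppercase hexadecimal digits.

One's-complement addition (fold any carry out of bit 15 back into bit 0):
  0xF1AF + 0x1B60 = 0x10D0F → wrap carry → 0x0D10
  0x0D10 + 0x3E7F = 0x04B8F
  0x4B8F + 0x89C7 = 0x0D556
  0xD556 + 0x0FB5 = 0x0E50B
  0xE50B + 0x229C = 0x107A7 → wrap carry → 0x07A8
  0x07A8 + 0xD235 = 0x0D9DD
One's-complement sum = 0xD9DD.
Checksum = ~0xD9DD & 0xFFFF = 0x2622.

2622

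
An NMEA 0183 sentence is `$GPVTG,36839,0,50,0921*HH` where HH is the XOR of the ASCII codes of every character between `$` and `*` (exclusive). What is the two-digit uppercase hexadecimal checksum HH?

5A

XOR the ASCII codes of the payload characters:
  'G' = 0x47 → acc = 0x47
  'P' = 0x50 → acc = 0x17
  'V' = 0x56 → acc = 0x41
  'T' = 0x54 → acc = 0x15
  'G' = 0x47 → acc = 0x52
  ',' = 0x2C → acc = 0x7E
  '3' = 0x33 → acc = 0x4D
  '6' = 0x36 → acc = 0x7B
  '8' = 0x38 → acc = 0x43
  '3' = 0x33 → acc = 0x70
  '9' = 0x39 → acc = 0x49
  ',' = 0x2C → acc = 0x65
  '0' = 0x30 → acc = 0x55
  ',' = 0x2C → acc = 0x79
  '5' = 0x35 → acc = 0x4C
  '0' = 0x30 → acc = 0x7C
  ',' = 0x2C → acc = 0x50
  '0' = 0x30 → acc = 0x60
  '9' = 0x39 → acc = 0x59
  '2' = 0x32 → acc = 0x6B
  '1' = 0x31 → acc = 0x5A
Checksum = 0x5A.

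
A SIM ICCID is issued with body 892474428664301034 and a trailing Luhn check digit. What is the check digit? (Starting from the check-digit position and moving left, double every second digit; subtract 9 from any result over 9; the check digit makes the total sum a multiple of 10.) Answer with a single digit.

Partial digits right→left: 4 3 0 1 0 3 4 6 6 8 2 4 4 7 4 2 9 8
Double every second digit counting from the check-digit position (so the 1st, 3rd, 5th, ... of the partial from the right).
  doubled (with −9 where >9): 8 0 0 8 3 4 8 8 9 → sum 48
  kept as-is: 3 1 3 6 8 4 7 2 8 → sum 42
Total = 48 + 42 = 90.
Check digit = (10 − (90 mod 10)) mod 10 = 0.

0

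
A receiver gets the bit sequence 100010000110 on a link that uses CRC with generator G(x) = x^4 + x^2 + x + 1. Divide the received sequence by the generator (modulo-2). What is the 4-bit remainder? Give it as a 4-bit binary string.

0000

Modulo-2 division of 100010000110 by 10111:
  pos 0: 10001 XOR 10111 = 00110
  pos 2: 11000 XOR 10111 = 01111
  pos 3: 11110 XOR 10111 = 01001
  pos 4: 10010 XOR 10111 = 00101
  pos 6: 10111 XOR 10111 = 00000
Remainder = 0000 (zero — the frame passes the CRC check).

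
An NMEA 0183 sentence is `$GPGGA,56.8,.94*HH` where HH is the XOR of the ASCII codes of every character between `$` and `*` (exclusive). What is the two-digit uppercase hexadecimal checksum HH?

XOR the ASCII codes of the payload characters:
  'G' = 0x47 → acc = 0x47
  'P' = 0x50 → acc = 0x17
  'G' = 0x47 → acc = 0x50
  'G' = 0x47 → acc = 0x17
  'A' = 0x41 → acc = 0x56
  ',' = 0x2C → acc = 0x7A
  '5' = 0x35 → acc = 0x4F
  '6' = 0x36 → acc = 0x79
  '.' = 0x2E → acc = 0x57
  '8' = 0x38 → acc = 0x6F
  ',' = 0x2C → acc = 0x43
  '.' = 0x2E → acc = 0x6D
  '9' = 0x39 → acc = 0x54
  '4' = 0x34 → acc = 0x60
Checksum = 0x60.

60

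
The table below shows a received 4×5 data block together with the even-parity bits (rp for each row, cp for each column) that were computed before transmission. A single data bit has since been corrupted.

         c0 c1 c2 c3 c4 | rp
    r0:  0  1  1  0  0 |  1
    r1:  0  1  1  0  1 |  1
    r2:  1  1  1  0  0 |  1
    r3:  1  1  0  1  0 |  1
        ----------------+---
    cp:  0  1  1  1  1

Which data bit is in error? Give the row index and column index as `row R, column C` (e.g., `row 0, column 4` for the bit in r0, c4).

Recompute each row's even parity and compare to rp:
  r0: data parity 0, sent rp 1 → mismatch
  r1: data parity 1, sent rp 1 → ok
  r2: data parity 1, sent rp 1 → ok
  r3: data parity 1, sent rp 1 → ok
Recompute each column's even parity and compare to cp:
  c0: data parity 0, sent cp 0 → ok
  c1: data parity 0, sent cp 1 → mismatch
  c2: data parity 1, sent cp 1 → ok
  c3: data parity 1, sent cp 1 → ok
  c4: data parity 1, sent cp 1 → ok
Exactly one row (r0) and one column (c1) fail → the flipped bit is at their intersection.

row 0, column 1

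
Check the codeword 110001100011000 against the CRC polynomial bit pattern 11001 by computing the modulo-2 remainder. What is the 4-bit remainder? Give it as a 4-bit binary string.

0000

Modulo-2 division of 110001100011000 by 11001:
  pos 0: 11000 XOR 11001 = 00001
  pos 4: 11100 XOR 11001 = 00101
  pos 6: 10101 XOR 11001 = 01100
  pos 7: 11001 XOR 11001 = 00000
Remainder = 0000 (zero — the frame passes the CRC check).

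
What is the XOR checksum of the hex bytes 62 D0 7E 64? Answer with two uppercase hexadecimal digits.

XOR the bytes together:
  start with 0x62
  0x62 ⊕ 0xD0 = 0xB2
  0xB2 ⊕ 0x7E = 0xCC
  0xCC ⊕ 0x64 = 0xA8

A8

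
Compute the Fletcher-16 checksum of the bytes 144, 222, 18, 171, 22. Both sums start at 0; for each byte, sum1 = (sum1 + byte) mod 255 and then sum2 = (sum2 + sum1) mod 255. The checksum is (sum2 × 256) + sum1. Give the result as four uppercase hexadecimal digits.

Running sums (mod 255):
  after byte 0 (144): sum1=144, sum2=144
  after byte 1 (222): sum1=111, sum2=0
  after byte 2 (18): sum1=129, sum2=129
  after byte 3 (171): sum1=45, sum2=174
  after byte 4 (22): sum1=67, sum2=241
Checksum = sum2·256 + sum1 = 241·256 + 67 = 61763 = 0xF143.

F143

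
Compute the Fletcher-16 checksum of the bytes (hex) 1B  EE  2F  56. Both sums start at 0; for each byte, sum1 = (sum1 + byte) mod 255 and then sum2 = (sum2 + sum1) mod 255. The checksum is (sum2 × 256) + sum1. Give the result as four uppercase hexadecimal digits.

Running sums (mod 255):
  after byte 0 (1B): sum1=27, sum2=27
  after byte 1 (EE): sum1=10, sum2=37
  after byte 2 (2F): sum1=57, sum2=94
  after byte 3 (56): sum1=143, sum2=237
Checksum = sum2·256 + sum1 = 237·256 + 143 = 60815 = 0xED8F.

ED8F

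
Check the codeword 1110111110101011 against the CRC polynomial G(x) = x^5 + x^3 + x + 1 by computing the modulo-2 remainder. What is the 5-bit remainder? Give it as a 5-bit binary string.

Modulo-2 division of 1110111110101011 by 101011:
  pos 0: 111011 XOR 101011 = 010000
  pos 1: 100001 XOR 101011 = 001010
  pos 3: 101011 XOR 101011 = 000000
  pos 10: 101011 XOR 101011 = 000000
Remainder = 00000 (zero — the frame passes the CRC check).

00000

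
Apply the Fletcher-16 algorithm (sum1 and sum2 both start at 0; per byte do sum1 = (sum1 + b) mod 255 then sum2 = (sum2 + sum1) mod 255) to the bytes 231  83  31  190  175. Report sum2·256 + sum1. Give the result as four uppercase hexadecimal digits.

Running sums (mod 255):
  after byte 0 (231): sum1=231, sum2=231
  after byte 1 (83): sum1=59, sum2=35
  after byte 2 (31): sum1=90, sum2=125
  after byte 3 (190): sum1=25, sum2=150
  after byte 4 (175): sum1=200, sum2=95
Checksum = sum2·256 + sum1 = 95·256 + 200 = 24520 = 0x5FC8.

5FC8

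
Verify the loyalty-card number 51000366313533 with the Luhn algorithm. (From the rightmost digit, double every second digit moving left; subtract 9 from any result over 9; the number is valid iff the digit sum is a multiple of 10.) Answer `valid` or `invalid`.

invalid

From the right, keep odd positions and double even positions (subtract 9 from any doubled value over 9):
  doubled (positions 2,4,...): 6 6 6 3 0 0 1 → sum 22
  kept (positions 1,3,...): 3 5 1 6 3 0 1 → sum 19
Total = 41.
41 mod 10 = 1, so the number is invalid.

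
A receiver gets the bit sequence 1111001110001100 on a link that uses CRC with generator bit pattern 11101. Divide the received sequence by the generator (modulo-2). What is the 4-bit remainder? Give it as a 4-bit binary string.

Modulo-2 division of 1111001110001100 by 11101:
  pos 0: 11110 XOR 11101 = 00011
  pos 3: 11011 XOR 11101 = 00110
  pos 5: 11010 XOR 11101 = 00111
  pos 7: 11100 XOR 11101 = 00001
  pos 11: 11100 XOR 11101 = 00001
Remainder = 0001 (nonzero — an error is detected).

0001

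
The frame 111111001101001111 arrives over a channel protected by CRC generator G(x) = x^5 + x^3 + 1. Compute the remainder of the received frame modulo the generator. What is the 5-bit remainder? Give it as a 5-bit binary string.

00000

Modulo-2 division of 111111001101001111 by 101001:
  pos 0: 111111 XOR 101001 = 010110
  pos 1: 101100 XOR 101001 = 000101
  pos 4: 101011 XOR 101001 = 000010
  pos 8: 100100 XOR 101001 = 001101
  pos 10: 110111 XOR 101001 = 011110
  pos 11: 111101 XOR 101001 = 010100
  pos 12: 101001 XOR 101001 = 000000
Remainder = 00000 (zero — the frame passes the CRC check).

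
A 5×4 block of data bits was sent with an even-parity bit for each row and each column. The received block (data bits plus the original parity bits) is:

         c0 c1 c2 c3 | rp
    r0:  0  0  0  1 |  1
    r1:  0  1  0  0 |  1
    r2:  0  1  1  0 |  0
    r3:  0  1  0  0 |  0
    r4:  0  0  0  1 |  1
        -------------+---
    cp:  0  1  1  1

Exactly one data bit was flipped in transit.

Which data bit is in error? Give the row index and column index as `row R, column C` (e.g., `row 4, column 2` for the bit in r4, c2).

row 3, column 3

Recompute each row's even parity and compare to rp:
  r0: data parity 1, sent rp 1 → ok
  r1: data parity 1, sent rp 1 → ok
  r2: data parity 0, sent rp 0 → ok
  r3: data parity 1, sent rp 0 → mismatch
  r4: data parity 1, sent rp 1 → ok
Recompute each column's even parity and compare to cp:
  c0: data parity 0, sent cp 0 → ok
  c1: data parity 1, sent cp 1 → ok
  c2: data parity 1, sent cp 1 → ok
  c3: data parity 0, sent cp 1 → mismatch
Exactly one row (r3) and one column (c3) fail → the flipped bit is at their intersection.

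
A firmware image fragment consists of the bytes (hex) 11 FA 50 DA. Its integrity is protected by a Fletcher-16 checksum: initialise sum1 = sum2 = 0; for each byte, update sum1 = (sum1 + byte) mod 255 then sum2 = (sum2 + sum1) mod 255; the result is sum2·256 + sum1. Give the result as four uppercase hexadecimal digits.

B037

Running sums (mod 255):
  after byte 0 (11): sum1=17, sum2=17
  after byte 1 (FA): sum1=12, sum2=29
  after byte 2 (50): sum1=92, sum2=121
  after byte 3 (DA): sum1=55, sum2=176
Checksum = sum2·256 + sum1 = 176·256 + 55 = 45111 = 0xB037.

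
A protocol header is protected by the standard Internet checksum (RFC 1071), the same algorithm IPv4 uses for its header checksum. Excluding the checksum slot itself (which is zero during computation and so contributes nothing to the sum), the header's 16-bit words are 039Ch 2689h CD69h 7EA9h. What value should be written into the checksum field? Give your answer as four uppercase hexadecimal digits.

89C7

One's-complement addition (fold any carry out of bit 15 back into bit 0):
  0x039C + 0x2689 = 0x02A25
  0x2A25 + 0xCD69 = 0x0F78E
  0xF78E + 0x7EA9 = 0x17637 → wrap carry → 0x7638
One's-complement sum = 0x7638.
Checksum = ~0x7638 & 0xFFFF = 0x89C7.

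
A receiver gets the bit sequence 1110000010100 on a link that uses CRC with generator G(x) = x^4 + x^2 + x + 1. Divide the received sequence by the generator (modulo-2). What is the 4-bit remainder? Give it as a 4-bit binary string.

Modulo-2 division of 1110000010100 by 10111:
  pos 0: 11100 XOR 10111 = 01011
  pos 1: 10110 XOR 10111 = 00001
  pos 5: 10010 XOR 10111 = 00101
  pos 7: 10110 XOR 10111 = 00001
Remainder = 0010 (nonzero — an error is detected).

0010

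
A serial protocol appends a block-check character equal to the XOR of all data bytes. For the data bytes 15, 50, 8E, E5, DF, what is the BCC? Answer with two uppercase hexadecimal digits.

XOR the bytes together:
  start with 0x15
  0x15 ⊕ 0x50 = 0x45
  0x45 ⊕ 0x8E = 0xCB
  0xCB ⊕ 0xE5 = 0x2E
  0x2E ⊕ 0xDF = 0xF1

F1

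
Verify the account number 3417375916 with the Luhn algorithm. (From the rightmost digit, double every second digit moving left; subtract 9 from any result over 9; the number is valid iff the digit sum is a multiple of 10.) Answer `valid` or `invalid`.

From the right, keep odd positions and double even positions (subtract 9 from any doubled value over 9):
  doubled (positions 2,4,...): 2 1 6 2 6 → sum 17
  kept (positions 1,3,...): 6 9 7 7 4 → sum 33
Total = 50.
50 mod 10 = 0, so the number is valid.

valid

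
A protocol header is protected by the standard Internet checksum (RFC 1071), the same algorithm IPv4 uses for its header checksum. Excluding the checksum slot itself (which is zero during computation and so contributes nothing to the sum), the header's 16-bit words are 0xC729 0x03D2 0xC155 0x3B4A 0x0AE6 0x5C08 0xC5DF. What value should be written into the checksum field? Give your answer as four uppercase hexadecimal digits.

0B96

One's-complement addition (fold any carry out of bit 15 back into bit 0):
  0xC729 + 0x03D2 = 0x0CAFB
  0xCAFB + 0xC155 = 0x18C50 → wrap carry → 0x8C51
  0x8C51 + 0x3B4A = 0x0C79B
  0xC79B + 0x0AE6 = 0x0D281
  0xD281 + 0x5C08 = 0x12E89 → wrap carry → 0x2E8A
  0x2E8A + 0xC5DF = 0x0F469
One's-complement sum = 0xF469.
Checksum = ~0xF469 & 0xFFFF = 0x0B96.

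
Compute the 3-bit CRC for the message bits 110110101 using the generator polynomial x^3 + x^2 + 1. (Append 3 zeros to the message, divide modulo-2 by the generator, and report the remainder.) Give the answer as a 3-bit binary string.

111

Append 3 zeros: 110110101000. Divide by 1101 (XOR where the leading bit is 1):
  pos 0: 1101 XOR 1101 = 0000
  pos 4: 1010 XOR 1101 = 0111
  pos 5: 1111 XOR 1101 = 0010
  pos 7: 1000 XOR 1101 = 0101
  pos 8: 1010 XOR 1101 = 0111
Remainder (last 3 bits) = 111. This is the CRC / FCS.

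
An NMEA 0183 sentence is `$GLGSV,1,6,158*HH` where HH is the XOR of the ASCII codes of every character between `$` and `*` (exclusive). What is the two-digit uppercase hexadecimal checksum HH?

5E

XOR the ASCII codes of the payload characters:
  'G' = 0x47 → acc = 0x47
  'L' = 0x4C → acc = 0x0B
  'G' = 0x47 → acc = 0x4C
  'S' = 0x53 → acc = 0x1F
  'V' = 0x56 → acc = 0x49
  ',' = 0x2C → acc = 0x65
  '1' = 0x31 → acc = 0x54
  ',' = 0x2C → acc = 0x78
  '6' = 0x36 → acc = 0x4E
  ',' = 0x2C → acc = 0x62
  '1' = 0x31 → acc = 0x53
  '5' = 0x35 → acc = 0x66
  '8' = 0x38 → acc = 0x5E
Checksum = 0x5E.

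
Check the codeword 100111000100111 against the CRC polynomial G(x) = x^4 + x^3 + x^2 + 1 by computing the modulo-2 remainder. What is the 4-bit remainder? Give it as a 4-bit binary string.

0000

Modulo-2 division of 100111000100111 by 11101:
  pos 0: 10011 XOR 11101 = 01110
  pos 1: 11101 XOR 11101 = 00000
  pos 9: 10011 XOR 11101 = 01110
  pos 10: 11101 XOR 11101 = 00000
Remainder = 0000 (zero — the frame passes the CRC check).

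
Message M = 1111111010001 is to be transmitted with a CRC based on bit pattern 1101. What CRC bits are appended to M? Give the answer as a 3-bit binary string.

100

Append 3 zeros: 1111111010001000. Divide by 1101 (XOR where the leading bit is 1):
  pos 0: 1111 XOR 1101 = 0010
  pos 2: 1011 XOR 1101 = 0110
  pos 3: 1101 XOR 1101 = 0000
  pos 8: 1000 XOR 1101 = 0101
  pos 9: 1011 XOR 1101 = 0110
  pos 10: 1100 XOR 1101 = 0001
Remainder (last 3 bits) = 100. This is the CRC / FCS.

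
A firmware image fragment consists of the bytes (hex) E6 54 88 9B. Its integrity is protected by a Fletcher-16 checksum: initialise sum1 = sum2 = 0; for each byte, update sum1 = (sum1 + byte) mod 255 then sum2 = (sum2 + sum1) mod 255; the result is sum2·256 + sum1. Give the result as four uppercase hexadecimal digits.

Running sums (mod 255):
  after byte 0 (E6): sum1=230, sum2=230
  after byte 1 (54): sum1=59, sum2=34
  after byte 2 (88): sum1=195, sum2=229
  after byte 3 (9B): sum1=95, sum2=69
Checksum = sum2·256 + sum1 = 69·256 + 95 = 17759 = 0x455F.

455F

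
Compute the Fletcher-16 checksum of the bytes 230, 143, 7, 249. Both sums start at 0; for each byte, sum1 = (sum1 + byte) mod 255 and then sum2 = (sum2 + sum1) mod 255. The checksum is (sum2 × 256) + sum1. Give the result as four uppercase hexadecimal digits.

Running sums (mod 255):
  after byte 0 (230): sum1=230, sum2=230
  after byte 1 (143): sum1=118, sum2=93
  after byte 2 (7): sum1=125, sum2=218
  after byte 3 (249): sum1=119, sum2=82
Checksum = sum2·256 + sum1 = 82·256 + 119 = 21111 = 0x5277.

5277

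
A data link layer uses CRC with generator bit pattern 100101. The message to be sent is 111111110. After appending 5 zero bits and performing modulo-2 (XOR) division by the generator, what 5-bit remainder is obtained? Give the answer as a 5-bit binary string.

01101

Append 5 zeros: 11111111000000. Divide by 100101 (XOR where the leading bit is 1):
  pos 0: 111111 XOR 100101 = 011010
  pos 1: 110101 XOR 100101 = 010000
  pos 2: 100001 XOR 100101 = 000100
  pos 5: 100000 XOR 100101 = 000101
  pos 8: 101000 XOR 100101 = 001101
Remainder (last 5 bits) = 01101. This is the CRC / FCS.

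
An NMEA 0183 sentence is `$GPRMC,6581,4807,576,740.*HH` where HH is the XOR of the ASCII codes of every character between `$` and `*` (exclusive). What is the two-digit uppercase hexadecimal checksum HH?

XOR the ASCII codes of the payload characters:
  'G' = 0x47 → acc = 0x47
  'P' = 0x50 → acc = 0x17
  'R' = 0x52 → acc = 0x45
  'M' = 0x4D → acc = 0x08
  'C' = 0x43 → acc = 0x4B
  ',' = 0x2C → acc = 0x67
  '6' = 0x36 → acc = 0x51
  '5' = 0x35 → acc = 0x64
  '8' = 0x38 → acc = 0x5C
  '1' = 0x31 → acc = 0x6D
  ',' = 0x2C → acc = 0x41
  '4' = 0x34 → acc = 0x75
  '8' = 0x38 → acc = 0x4D
  '0' = 0x30 → acc = 0x7D
  '7' = 0x37 → acc = 0x4A
  ',' = 0x2C → acc = 0x66
  '5' = 0x35 → acc = 0x53
  '7' = 0x37 → acc = 0x64
  '6' = 0x36 → acc = 0x52
  ',' = 0x2C → acc = 0x7E
  '7' = 0x37 → acc = 0x49
  '4' = 0x34 → acc = 0x7D
  '0' = 0x30 → acc = 0x4D
  '.' = 0x2E → acc = 0x63
Checksum = 0x63.

63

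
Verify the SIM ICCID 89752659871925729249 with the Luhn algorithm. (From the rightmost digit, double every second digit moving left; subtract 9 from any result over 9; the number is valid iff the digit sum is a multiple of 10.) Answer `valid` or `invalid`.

From the right, keep odd positions and double even positions (subtract 9 from any doubled value over 9):
  doubled (positions 2,4,...): 8 9 5 4 2 7 1 4 5 7 → sum 52
  kept (positions 1,3,...): 9 2 2 5 9 7 9 6 5 9 → sum 63
Total = 115.
115 mod 10 = 5, so the number is invalid.

invalid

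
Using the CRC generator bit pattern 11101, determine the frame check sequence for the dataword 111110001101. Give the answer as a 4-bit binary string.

Append 4 zeros: 1111100011010000. Divide by 11101 (XOR where the leading bit is 1):
  pos 0: 11111 XOR 11101 = 00010
  pos 3: 10000 XOR 11101 = 01101
  pos 4: 11011 XOR 11101 = 00110
  pos 6: 11010 XOR 11101 = 00111
  pos 8: 11110 XOR 11101 = 00011
  pos 11: 11000 XOR 11101 = 00101
Remainder (last 4 bits) = 0101. This is the CRC / FCS.

0101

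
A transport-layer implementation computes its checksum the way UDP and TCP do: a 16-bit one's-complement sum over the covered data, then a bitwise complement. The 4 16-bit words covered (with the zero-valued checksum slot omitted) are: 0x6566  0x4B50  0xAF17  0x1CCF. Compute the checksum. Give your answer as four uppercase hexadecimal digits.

One's-complement addition (fold any carry out of bit 15 back into bit 0):
  0x6566 + 0x4B50 = 0x0B0B6
  0xB0B6 + 0xAF17 = 0x15FCD → wrap carry → 0x5FCE
  0x5FCE + 0x1CCF = 0x07C9D
One's-complement sum = 0x7C9D.
Checksum = ~0x7C9D & 0xFFFF = 0x8362.

8362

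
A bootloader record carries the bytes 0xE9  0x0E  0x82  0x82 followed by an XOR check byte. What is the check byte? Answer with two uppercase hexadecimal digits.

E7

XOR the bytes together:
  start with 0xE9
  0xE9 ⊕ 0x0E = 0xE7
  0xE7 ⊕ 0x82 = 0x65
  0x65 ⊕ 0x82 = 0xE7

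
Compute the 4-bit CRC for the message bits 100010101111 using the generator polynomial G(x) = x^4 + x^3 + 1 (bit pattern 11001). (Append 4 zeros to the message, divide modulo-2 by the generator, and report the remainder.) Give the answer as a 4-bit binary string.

0011

Append 4 zeros: 1000101011110000. Divide by 11001 (XOR where the leading bit is 1):
  pos 0: 10001 XOR 11001 = 01000
  pos 1: 10000 XOR 11001 = 01001
  pos 2: 10011 XOR 11001 = 01010
  pos 3: 10100 XOR 11001 = 01101
  pos 4: 11011 XOR 11001 = 00010
  pos 7: 10111 XOR 11001 = 01110
  pos 8: 11100 XOR 11001 = 00101
  pos 10: 10100 XOR 11001 = 01101
  pos 11: 11010 XOR 11001 = 00011
Remainder (last 4 bits) = 0011. This is the CRC / FCS.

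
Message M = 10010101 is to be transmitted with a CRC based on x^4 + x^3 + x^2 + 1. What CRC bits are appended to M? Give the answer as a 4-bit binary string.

1100

Append 4 zeros: 100101010000. Divide by 11101 (XOR where the leading bit is 1):
  pos 0: 10010 XOR 11101 = 01111
  pos 1: 11111 XOR 11101 = 00010
  pos 4: 10010 XOR 11101 = 01111
  pos 5: 11110 XOR 11101 = 00011
Remainder (last 4 bits) = 1100. This is the CRC / FCS.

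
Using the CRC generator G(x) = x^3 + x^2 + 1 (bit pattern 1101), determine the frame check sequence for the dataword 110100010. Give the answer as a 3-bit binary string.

111

Append 3 zeros: 110100010000. Divide by 1101 (XOR where the leading bit is 1):
  pos 0: 1101 XOR 1101 = 0000
  pos 7: 1000 XOR 1101 = 0101
  pos 8: 1010 XOR 1101 = 0111
Remainder (last 3 bits) = 111. This is the CRC / FCS.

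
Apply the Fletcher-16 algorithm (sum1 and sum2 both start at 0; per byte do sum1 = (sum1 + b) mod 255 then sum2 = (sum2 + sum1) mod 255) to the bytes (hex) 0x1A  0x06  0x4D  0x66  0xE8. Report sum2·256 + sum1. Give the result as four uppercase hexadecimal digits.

Running sums (mod 255):
  after byte 0 (0x1A): sum1=26, sum2=26
  after byte 1 (0x06): sum1=32, sum2=58
  after byte 2 (0x4D): sum1=109, sum2=167
  after byte 3 (0x66): sum1=211, sum2=123
  after byte 4 (0xE8): sum1=188, sum2=56
Checksum = sum2·256 + sum1 = 56·256 + 188 = 14524 = 0x38BC.

38BC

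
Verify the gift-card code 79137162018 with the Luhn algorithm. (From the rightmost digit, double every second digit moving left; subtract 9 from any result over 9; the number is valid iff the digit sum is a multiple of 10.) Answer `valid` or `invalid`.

From the right, keep odd positions and double even positions (subtract 9 from any doubled value over 9):
  doubled (positions 2,4,...): 2 4 2 6 9 → sum 23
  kept (positions 1,3,...): 8 0 6 7 1 7 → sum 29
Total = 52.
52 mod 10 = 2, so the number is invalid.

invalid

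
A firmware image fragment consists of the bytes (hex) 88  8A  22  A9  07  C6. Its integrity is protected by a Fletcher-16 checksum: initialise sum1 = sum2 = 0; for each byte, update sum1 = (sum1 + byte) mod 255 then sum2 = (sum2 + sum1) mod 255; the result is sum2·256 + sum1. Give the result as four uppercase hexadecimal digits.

Running sums (mod 255):
  after byte 0 (88): sum1=136, sum2=136
  after byte 1 (8A): sum1=19, sum2=155
  after byte 2 (22): sum1=53, sum2=208
  after byte 3 (A9): sum1=222, sum2=175
  after byte 4 (07): sum1=229, sum2=149
  after byte 5 (C6): sum1=172, sum2=66
Checksum = sum2·256 + sum1 = 66·256 + 172 = 17068 = 0x42AC.

42AC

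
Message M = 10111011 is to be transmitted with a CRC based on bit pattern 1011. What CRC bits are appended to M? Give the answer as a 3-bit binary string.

Append 3 zeros: 10111011000. Divide by 1011 (XOR where the leading bit is 1):
  pos 0: 1011 XOR 1011 = 0000
  pos 4: 1011 XOR 1011 = 0000
Remainder (last 3 bits) = 000. This is the CRC / FCS.

000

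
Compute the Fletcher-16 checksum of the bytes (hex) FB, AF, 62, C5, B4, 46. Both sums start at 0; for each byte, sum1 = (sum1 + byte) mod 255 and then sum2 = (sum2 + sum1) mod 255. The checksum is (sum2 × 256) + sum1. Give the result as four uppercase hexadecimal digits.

E0CE

Running sums (mod 255):
  after byte 0 (FB): sum1=251, sum2=251
  after byte 1 (AF): sum1=171, sum2=167
  after byte 2 (62): sum1=14, sum2=181
  after byte 3 (C5): sum1=211, sum2=137
  after byte 4 (B4): sum1=136, sum2=18
  after byte 5 (46): sum1=206, sum2=224
Checksum = sum2·256 + sum1 = 224·256 + 206 = 57550 = 0xE0CE.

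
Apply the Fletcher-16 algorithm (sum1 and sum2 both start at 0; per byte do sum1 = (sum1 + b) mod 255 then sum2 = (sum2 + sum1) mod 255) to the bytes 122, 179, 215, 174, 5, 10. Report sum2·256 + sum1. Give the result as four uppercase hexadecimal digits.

E0C3

Running sums (mod 255):
  after byte 0 (122): sum1=122, sum2=122
  after byte 1 (179): sum1=46, sum2=168
  after byte 2 (215): sum1=6, sum2=174
  after byte 3 (174): sum1=180, sum2=99
  after byte 4 (5): sum1=185, sum2=29
  after byte 5 (10): sum1=195, sum2=224
Checksum = sum2·256 + sum1 = 224·256 + 195 = 57539 = 0xE0C3.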